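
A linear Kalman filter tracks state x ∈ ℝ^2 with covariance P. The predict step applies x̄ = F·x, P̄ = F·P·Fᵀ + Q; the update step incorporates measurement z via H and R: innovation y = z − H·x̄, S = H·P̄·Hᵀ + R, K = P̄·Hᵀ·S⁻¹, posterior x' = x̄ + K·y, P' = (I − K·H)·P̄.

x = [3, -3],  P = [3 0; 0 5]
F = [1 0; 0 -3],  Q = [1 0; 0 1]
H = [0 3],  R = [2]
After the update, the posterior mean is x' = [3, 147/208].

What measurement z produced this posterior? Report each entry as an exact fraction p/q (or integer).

x̄ = F·x = [3, 9]
P̄ = F·P·Fᵀ + Q = [4 0; 0 46]
S = H·P̄·Hᵀ + R = [416]
K = P̄·Hᵀ·S⁻¹ = [0; 69/208]
x' − x̄ = [0, -1725/208] = K·y
y = (KᵀK)⁻¹·Kᵀ·(x' − x̄) = [-25]
z = y + H·x̄ = [-25] + [27] = [2]

z = [2]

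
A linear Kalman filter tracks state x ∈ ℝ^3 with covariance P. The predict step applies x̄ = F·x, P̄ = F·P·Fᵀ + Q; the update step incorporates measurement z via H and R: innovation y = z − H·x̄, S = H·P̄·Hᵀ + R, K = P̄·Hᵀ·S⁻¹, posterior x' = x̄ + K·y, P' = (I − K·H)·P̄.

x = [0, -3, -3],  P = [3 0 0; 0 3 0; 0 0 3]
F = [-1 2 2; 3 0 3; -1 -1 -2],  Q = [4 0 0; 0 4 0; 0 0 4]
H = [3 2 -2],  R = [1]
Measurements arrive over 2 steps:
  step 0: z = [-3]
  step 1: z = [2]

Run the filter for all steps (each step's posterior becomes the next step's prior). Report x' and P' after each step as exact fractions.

step 0: x̄ = F·x = [-12, -9, 9]
step 0: P̄ = F·P·Fᵀ + Q = [31 9 -15; 9 58 -27; -15 -27 22]
step 0: y = z − H·x̄ = [69]
step 0: S = H·P̄·Hᵀ + R = [1104]
step 0: K = P̄·Hᵀ·S⁻¹ = [47/368; 197/1104; -143/1104]
step 0: x' = x̄ + K·y = [-51/16, 53/16, 1/16]
step 0: P' = (I − K·H)·P̄ = [4781/368 -5947/368 1201/368; -5947/368 25223/1104 -1637/1104; 1201/368 -1637/1104 3839/1104]
step 1: x̄ = F·x = [159/16, -75/8, -1/4]
step 1: P̄ = F·P·Fᵀ + Q = [59621/368 -21009/184 -1983/92; -21009/184 19409/92 -1669/46; -1983/92 -1669/46 1970/69]
step 1: y = z − H·x̄ = [-153/16]
step 1: S = H·P̄·Hᵀ + R = [1761935/1104]
step 1: K = P̄·Hᵀ·S⁻¹ = [47439/251705; 167766/1761935; -42908/352387]
step 1: x' = x̄ + K·y = [2047683/251705, -18122403/1761935, 322211/352387]
step 1: P' = (I − K·H)·P̄ = [26510417/251705 -35948436/251705 758694/50341; -35948436/251705 346216781/1761935 -6265136/352387; 758694/50341 -6265136/352387 1722605/352387]

step 0: x' = [-51/16, 53/16, 1/16], P' = [4781/368 -5947/368 1201/368; -5947/368 25223/1104 -1637/1104; 1201/368 -1637/1104 3839/1104]
step 1: x' = [2047683/251705, -18122403/1761935, 322211/352387], P' = [26510417/251705 -35948436/251705 758694/50341; -35948436/251705 346216781/1761935 -6265136/352387; 758694/50341 -6265136/352387 1722605/352387]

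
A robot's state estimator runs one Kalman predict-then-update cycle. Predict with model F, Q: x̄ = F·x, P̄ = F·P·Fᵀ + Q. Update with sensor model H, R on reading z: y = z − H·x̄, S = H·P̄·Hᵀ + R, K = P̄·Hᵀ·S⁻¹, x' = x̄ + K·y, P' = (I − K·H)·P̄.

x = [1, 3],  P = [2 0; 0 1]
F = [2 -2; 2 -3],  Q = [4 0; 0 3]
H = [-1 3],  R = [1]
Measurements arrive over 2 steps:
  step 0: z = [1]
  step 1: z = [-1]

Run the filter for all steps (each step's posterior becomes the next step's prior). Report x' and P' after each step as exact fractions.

step 0: x̄ = F·x = [-4, -7]
step 0: P̄ = F·P·Fᵀ + Q = [16 14; 14 20]
step 0: y = z − H·x̄ = [18]
step 0: S = H·P̄·Hᵀ + R = [113]
step 0: K = P̄·Hᵀ·S⁻¹ = [26/113; 46/113]
step 0: x' = x̄ + K·y = [16/113, 37/113]
step 0: P' = (I − K·H)·P̄ = [1132/113 386/113; 386/113 144/113]
step 1: x̄ = F·x = [-42/113, -79/113]
step 1: P̄ = F·P·Fᵀ + Q = [2468/113 1532/113; 1532/113 1531/113]
step 1: y = z − H·x̄ = [82/113]
step 1: S = H·P̄·Hᵀ + R = [7168/113]
step 1: K = P̄·Hᵀ·S⁻¹ = [19/64; 3061/7168]
step 1: x' = x̄ + K·y = [-5/32, -1395/3584]
step 1: P' = (I − K·H)·P̄ = [65/4 353/64; 353/64 14199/7168]

step 0: x' = [16/113, 37/113], P' = [1132/113 386/113; 386/113 144/113]
step 1: x' = [-5/32, -1395/3584], P' = [65/4 353/64; 353/64 14199/7168]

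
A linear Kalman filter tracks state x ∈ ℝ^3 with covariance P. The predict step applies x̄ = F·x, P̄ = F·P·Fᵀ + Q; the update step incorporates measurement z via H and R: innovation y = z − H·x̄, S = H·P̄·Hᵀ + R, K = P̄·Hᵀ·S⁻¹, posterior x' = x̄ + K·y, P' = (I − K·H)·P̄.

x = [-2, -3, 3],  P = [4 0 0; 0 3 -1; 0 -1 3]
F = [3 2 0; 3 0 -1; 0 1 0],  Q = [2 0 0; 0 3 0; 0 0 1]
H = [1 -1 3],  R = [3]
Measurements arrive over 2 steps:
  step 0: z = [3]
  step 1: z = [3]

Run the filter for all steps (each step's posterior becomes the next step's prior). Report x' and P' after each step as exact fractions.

step 0: x̄ = F·x = [-12, -9, -3]
step 0: P̄ = F·P·Fᵀ + Q = [50 38 6; 38 42 1; 6 1 4]
step 0: y = z − H·x̄ = [15]
step 0: S = H·P̄·Hᵀ + R = [85]
step 0: K = P̄·Hᵀ·S⁻¹ = [6/17; -1/85; 1/5]
step 0: x' = x̄ + K·y = [-114/17, -156/17, 0]
step 0: P' = (I − K·H)·P̄ = [670/17 652/17 0; 652/17 3569/85 6/5; 0 6/5 3/5]
step 1: x̄ = F·x = [-654/17, -342/17, -156/17]
step 1: P̄ = F·P·Fᵀ + Q = [83716/85 49506/85 16918/85; 49506/85 30456/85 9678/85; 16918/85 9678/85 3654/85]
step 1: y = z − H·x̄ = [831/17]
step 1: S = H·P̄·Hᵀ + R = [91741/85]
step 1: K = P̄·Hᵀ·S⁻¹ = [84964/91741; 48084/91741; 18202/91741]
step 1: x' = x̄ + K·y = [623910/91741, 504846/91741, 47898/91741]
step 1: P' = (I − K·H)·P̄ = [5427156/91741 5368482/91741 65406/91741; 5368482/91741 5670504/91741 148758/91741; 65406/91741 148758/91741 45986/91741]

step 0: x' = [-114/17, -156/17, 0], P' = [670/17 652/17 0; 652/17 3569/85 6/5; 0 6/5 3/5]
step 1: x' = [623910/91741, 504846/91741, 47898/91741], P' = [5427156/91741 5368482/91741 65406/91741; 5368482/91741 5670504/91741 148758/91741; 65406/91741 148758/91741 45986/91741]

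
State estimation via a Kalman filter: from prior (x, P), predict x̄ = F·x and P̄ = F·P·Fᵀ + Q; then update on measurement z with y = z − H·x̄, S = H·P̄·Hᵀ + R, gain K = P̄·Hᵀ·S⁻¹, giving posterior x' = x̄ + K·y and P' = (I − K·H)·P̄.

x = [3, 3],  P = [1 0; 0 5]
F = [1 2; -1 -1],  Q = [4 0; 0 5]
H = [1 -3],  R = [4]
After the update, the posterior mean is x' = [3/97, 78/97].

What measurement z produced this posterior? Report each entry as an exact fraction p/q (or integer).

x̄ = F·x = [9, -6]
P̄ = F·P·Fᵀ + Q = [25 -11; -11 11]
S = H·P̄·Hᵀ + R = [194]
K = P̄·Hᵀ·S⁻¹ = [29/97; -22/97]
x' − x̄ = [-870/97, 660/97] = K·y
y = (KᵀK)⁻¹·Kᵀ·(x' − x̄) = [-30]
z = y + H·x̄ = [-30] + [27] = [-3]

z = [-3]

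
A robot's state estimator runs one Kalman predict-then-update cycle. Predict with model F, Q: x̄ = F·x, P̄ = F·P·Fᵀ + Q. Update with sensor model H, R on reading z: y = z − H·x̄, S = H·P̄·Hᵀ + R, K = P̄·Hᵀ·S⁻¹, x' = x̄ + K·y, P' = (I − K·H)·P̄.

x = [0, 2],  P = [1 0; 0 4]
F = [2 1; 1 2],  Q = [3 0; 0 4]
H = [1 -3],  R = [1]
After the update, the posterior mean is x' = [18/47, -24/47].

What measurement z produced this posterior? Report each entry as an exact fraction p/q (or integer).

x̄ = F·x = [2, 4]
P̄ = F·P·Fᵀ + Q = [11 10; 10 21]
S = H·P̄·Hᵀ + R = [141]
K = P̄·Hᵀ·S⁻¹ = [-19/141; -53/141]
x' − x̄ = [-76/47, -212/47] = K·y
y = (KᵀK)⁻¹·Kᵀ·(x' − x̄) = [12]
z = y + H·x̄ = [12] + [-10] = [2]

z = [2]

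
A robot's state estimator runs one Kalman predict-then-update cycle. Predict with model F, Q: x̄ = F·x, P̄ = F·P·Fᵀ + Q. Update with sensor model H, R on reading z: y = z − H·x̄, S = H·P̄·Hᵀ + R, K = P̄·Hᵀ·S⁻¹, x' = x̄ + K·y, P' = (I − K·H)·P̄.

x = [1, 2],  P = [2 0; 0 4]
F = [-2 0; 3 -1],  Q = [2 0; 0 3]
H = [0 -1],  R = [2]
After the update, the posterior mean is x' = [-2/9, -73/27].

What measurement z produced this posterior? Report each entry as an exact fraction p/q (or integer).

x̄ = F·x = [-2, 1]
P̄ = F·P·Fᵀ + Q = [10 -12; -12 25]
S = H·P̄·Hᵀ + R = [27]
K = P̄·Hᵀ·S⁻¹ = [4/9; -25/27]
x' − x̄ = [16/9, -100/27] = K·y
y = (KᵀK)⁻¹·Kᵀ·(x' − x̄) = [4]
z = y + H·x̄ = [4] + [-1] = [3]

z = [3]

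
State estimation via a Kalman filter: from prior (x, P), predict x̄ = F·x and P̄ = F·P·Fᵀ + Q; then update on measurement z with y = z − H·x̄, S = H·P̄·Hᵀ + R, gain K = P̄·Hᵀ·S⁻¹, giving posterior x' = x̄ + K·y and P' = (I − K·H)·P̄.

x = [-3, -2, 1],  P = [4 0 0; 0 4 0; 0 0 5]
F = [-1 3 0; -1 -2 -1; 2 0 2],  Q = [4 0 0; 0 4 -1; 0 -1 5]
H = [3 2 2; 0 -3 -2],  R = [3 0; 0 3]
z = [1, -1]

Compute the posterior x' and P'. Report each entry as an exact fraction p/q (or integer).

x̄ = F·x = [-3, 6, -4]
P̄ = F·P·Fᵀ + Q = [44 -20 -8; -20 29 -19; -8 -19 41]
y = z − H·x̄ = [6, 9]
S = H·P̄·Hᵀ + R = [191 80; 80 200]
K = P̄·Hᵀ·S⁻¹ = [76/265 703/2650; -34/265 -2053/10600; 10/53 -85/424]
x' = x̄ + K·y = [2937/2650, 36963/10600, -1981/424]
P' = (I − K·H)·P̄ = [2706/1325 11847/2650 -753/106; 11847/2650 152403/10600 -9021/424; -753/106 -9021/424 13659/424]

x' = [2937/2650, 36963/10600, -1981/424]
P' = [2706/1325 11847/2650 -753/106; 11847/2650 152403/10600 -9021/424; -753/106 -9021/424 13659/424]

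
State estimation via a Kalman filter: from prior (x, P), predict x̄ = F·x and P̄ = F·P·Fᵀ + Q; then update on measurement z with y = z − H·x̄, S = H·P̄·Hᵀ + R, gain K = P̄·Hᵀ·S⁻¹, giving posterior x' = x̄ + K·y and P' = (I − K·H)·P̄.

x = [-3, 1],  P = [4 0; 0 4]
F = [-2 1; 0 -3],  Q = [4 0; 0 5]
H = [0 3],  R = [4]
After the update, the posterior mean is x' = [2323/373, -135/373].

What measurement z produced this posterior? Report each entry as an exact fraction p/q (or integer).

x̄ = F·x = [7, -3]
P̄ = F·P·Fᵀ + Q = [24 -12; -12 41]
S = H·P̄·Hᵀ + R = [373]
K = P̄·Hᵀ·S⁻¹ = [-36/373; 123/373]
x' − x̄ = [-288/373, 984/373] = K·y
y = (KᵀK)⁻¹·Kᵀ·(x' − x̄) = [8]
z = y + H·x̄ = [8] + [-9] = [-1]

z = [-1]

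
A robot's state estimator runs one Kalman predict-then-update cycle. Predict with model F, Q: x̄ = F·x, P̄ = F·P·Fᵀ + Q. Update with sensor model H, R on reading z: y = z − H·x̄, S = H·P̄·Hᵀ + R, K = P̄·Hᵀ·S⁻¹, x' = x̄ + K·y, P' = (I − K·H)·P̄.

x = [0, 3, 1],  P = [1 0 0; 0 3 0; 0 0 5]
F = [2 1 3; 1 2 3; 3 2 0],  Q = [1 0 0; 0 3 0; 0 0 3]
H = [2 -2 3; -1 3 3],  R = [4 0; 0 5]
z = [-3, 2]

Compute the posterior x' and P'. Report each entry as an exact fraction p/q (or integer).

x̄ = F·x = [6, 9, 6]
P̄ = F·P·Fᵀ + Q = [53 53 12; 53 61 15; 12 15 24]
y = z − H·x̄ = [-15, -37]
S = H·P̄·Hᵀ + R = [216 249; 249 703]
K = P̄·Hᵀ·S⁻¹ = [-50/447 36/149; -23188/89847 10193/29949; 6751/29949 694/9983]
x' = x̄ + K·y = [-188/149, 2780/9983, 465/9983]
P' = (I − K·H)·P̄ = [3385/149 6241/447 -892/149; 6241/447 801794/89847 -110894/29949; -892/149 -110894/29949 18200/9983]

x' = [-188/149, 2780/9983, 465/9983]
P' = [3385/149 6241/447 -892/149; 6241/447 801794/89847 -110894/29949; -892/149 -110894/29949 18200/9983]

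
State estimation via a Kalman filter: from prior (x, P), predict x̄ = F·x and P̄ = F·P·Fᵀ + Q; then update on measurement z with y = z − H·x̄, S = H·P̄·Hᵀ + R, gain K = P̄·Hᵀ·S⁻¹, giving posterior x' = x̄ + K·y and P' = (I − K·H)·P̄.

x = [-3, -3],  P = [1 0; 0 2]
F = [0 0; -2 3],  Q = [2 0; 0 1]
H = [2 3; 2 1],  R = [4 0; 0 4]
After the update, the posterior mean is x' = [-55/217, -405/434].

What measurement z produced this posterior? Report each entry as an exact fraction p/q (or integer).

x̄ = F·x = [0, -3]
P̄ = F·P·Fᵀ + Q = [2 0; 0 23]
S = H·P̄·Hᵀ + R = [219 77; 77 35]
K = P̄·Hᵀ·S⁻¹ = [-3/31 71/217; 23/62 -69/434]
x' − x̄ = [-55/217, 897/434] = K·y
y = (KᵀK)⁻¹·Kᵀ·(x' − x̄) = [6, 1]
z = y + H·x̄ = [6, 1] + [-9, -3] = [-3, -2]

z = [-3, -2]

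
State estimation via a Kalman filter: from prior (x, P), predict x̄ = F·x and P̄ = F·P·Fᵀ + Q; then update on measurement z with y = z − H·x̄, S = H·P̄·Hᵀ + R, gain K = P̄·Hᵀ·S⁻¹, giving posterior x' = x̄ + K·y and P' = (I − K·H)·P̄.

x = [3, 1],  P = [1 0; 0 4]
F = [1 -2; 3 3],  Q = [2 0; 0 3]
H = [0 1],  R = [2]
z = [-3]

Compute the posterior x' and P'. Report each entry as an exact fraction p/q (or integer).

x̄ = F·x = [1, 12]
P̄ = F·P·Fᵀ + Q = [19 -21; -21 48]
y = z − H·x̄ = [-15]
S = H·P̄·Hᵀ + R = [50]
K = P̄·Hᵀ·S⁻¹ = [-21/50; 24/25]
x' = x̄ + K·y = [73/10, -12/5]
P' = (I − K·H)·P̄ = [509/50 -21/25; -21/25 48/25]

x' = [73/10, -12/5]
P' = [509/50 -21/25; -21/25 48/25]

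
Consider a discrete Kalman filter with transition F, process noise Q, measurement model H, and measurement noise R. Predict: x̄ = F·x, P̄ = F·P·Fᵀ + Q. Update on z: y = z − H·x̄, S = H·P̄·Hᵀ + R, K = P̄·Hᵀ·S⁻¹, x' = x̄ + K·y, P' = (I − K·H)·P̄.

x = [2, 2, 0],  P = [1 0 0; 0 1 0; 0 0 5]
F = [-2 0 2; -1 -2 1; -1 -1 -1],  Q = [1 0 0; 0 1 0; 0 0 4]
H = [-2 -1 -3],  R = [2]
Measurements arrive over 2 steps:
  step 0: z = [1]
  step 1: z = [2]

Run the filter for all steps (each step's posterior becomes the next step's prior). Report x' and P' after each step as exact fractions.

step 0: x' = [9/4, -187/152, -233/152], P' = [31/2 19/4 -47/4; 19/4 831/152 -739/152; -47/4 -739/152 1447/152]
step 1: x' = [-1156958/313575, 487763/313575, 398359/313575], P' = [2894263/313575 -782368/313575 -1605974/313575; -782368/313575 2318023/313575 -204511/313575; -1605974/313575 -204511/313575 1151077/313575]

step 0: x̄ = F·x = [-4, -6, -4]
step 0: P̄ = F·P·Fᵀ + Q = [25 12 -8; 12 11 -2; -8 -2 11]
step 0: y = z − H·x̄ = [-25]
step 0: S = H·P̄·Hᵀ + R = [152]
step 0: K = P̄·Hᵀ·S⁻¹ = [-1/4; -29/152; -15/152]
step 0: x' = x̄ + K·y = [9/4, -187/152, -233/152]
step 0: P' = (I − K·H)·P̄ = [31/2 19/4 -47/4; 19/4 831/152 -739/152; -47/4 -739/152 1447/152]
step 1: x̄ = F·x = [-575/76, -201/152, 39/76]
step 1: P̄ = F·P·Fᵀ + Q = [7413/38 10297/76 1185/38; 10297/76 16695/152 1999/76; 1185/38 1999/76 409/38]
step 1: y = z − H·x̄ = [-1963/152]
step 1: S = H·P̄·Hᵀ + R = [313575/152]
step 1: K = P̄·Hᵀ·S⁻¹ = [-94118/313575; -69877/313575; -18386/313575]
step 1: x' = x̄ + K·y = [-1156958/313575, 487763/313575, 398359/313575]
step 1: P' = (I − K·H)·P̄ = [2894263/313575 -782368/313575 -1605974/313575; -782368/313575 2318023/313575 -204511/313575; -1605974/313575 -204511/313575 1151077/313575]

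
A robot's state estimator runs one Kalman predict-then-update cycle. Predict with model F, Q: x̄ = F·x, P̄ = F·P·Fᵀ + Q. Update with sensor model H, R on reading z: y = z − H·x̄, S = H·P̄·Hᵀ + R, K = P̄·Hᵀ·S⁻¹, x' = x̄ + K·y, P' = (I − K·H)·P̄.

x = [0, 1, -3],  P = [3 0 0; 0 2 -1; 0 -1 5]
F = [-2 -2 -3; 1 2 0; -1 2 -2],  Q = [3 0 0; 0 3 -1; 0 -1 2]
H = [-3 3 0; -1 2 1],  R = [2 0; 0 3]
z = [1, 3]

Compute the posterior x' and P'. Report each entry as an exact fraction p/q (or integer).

x' = [12785/14399, 1552/1309, 26098/14399]
P' = [29824/14399 2410/1309 -10488/14399; 2410/1309 218/119 -1219/1309; -10488/14399 -1219/1309 44815/14399]

x̄ = F·x = [7, 2, 8]
P̄ = F·P·Fᵀ + Q = [56 -8 30; -8 14 8; 30 8 41]
y = z − H·x̄ = [16, -2]
S = H·P̄·Hᵀ + R = [776 258; 258 160]
K = P̄·Hᵀ·S⁻¹ = [-4971/14399 4236/14399; -18/1309 389/1309; -8763/28798 9495/14399]
x' = x̄ + K·y = [12785/14399, 1552/1309, 26098/14399]
P' = (I − K·H)·P̄ = [29824/14399 2410/1309 -10488/14399; 2410/1309 218/119 -1219/1309; -10488/14399 -1219/1309 44815/14399]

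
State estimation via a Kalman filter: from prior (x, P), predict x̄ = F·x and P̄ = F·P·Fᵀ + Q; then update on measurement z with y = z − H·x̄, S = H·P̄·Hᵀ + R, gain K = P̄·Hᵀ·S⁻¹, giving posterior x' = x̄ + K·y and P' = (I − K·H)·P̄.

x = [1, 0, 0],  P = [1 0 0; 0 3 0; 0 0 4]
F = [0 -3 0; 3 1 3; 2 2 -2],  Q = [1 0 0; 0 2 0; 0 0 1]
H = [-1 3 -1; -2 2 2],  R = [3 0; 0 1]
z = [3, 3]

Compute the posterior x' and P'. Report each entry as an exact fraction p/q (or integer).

x̄ = F·x = [0, 3, 2]
P̄ = F·P·Fᵀ + Q = [28 -9 -18; -9 50 -12; -18 -12 33]
y = z − H·x̄ = [-4, -7]
S = H·P̄·Hᵀ + R = [604 314; 314 565]
K = P̄·Hᵀ·S⁻¹ = [4545/80888 -9137/40444; 67099/242664 1541/121332; -17769/80888 10521/40444]
x' = x̄ + K·y = [54869/40444, 219011/121332, 42779/40444]
P' = (I − K·H)·P̄ = [422889/80888 212569/80888 201183/80888; 212569/80888 369563/242664 89895/80888; 201183/80888 89895/80888 121809/80888]

x' = [54869/40444, 219011/121332, 42779/40444]
P' = [422889/80888 212569/80888 201183/80888; 212569/80888 369563/242664 89895/80888; 201183/80888 89895/80888 121809/80888]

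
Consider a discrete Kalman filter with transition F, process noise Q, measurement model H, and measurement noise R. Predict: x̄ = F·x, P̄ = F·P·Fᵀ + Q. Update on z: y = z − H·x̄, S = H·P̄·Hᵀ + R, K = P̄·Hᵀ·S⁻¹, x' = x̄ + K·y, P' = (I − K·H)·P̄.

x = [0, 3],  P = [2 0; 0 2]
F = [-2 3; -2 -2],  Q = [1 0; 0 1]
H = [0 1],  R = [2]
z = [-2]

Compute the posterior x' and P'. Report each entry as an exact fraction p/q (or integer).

x' = [155/19, -46/19]
P' = [497/19 -8/19; -8/19 34/19]

x̄ = F·x = [9, -6]
P̄ = F·P·Fᵀ + Q = [27 -4; -4 17]
y = z − H·x̄ = [4]
S = H·P̄·Hᵀ + R = [19]
K = P̄·Hᵀ·S⁻¹ = [-4/19; 17/19]
x' = x̄ + K·y = [155/19, -46/19]
P' = (I − K·H)·P̄ = [497/19 -8/19; -8/19 34/19]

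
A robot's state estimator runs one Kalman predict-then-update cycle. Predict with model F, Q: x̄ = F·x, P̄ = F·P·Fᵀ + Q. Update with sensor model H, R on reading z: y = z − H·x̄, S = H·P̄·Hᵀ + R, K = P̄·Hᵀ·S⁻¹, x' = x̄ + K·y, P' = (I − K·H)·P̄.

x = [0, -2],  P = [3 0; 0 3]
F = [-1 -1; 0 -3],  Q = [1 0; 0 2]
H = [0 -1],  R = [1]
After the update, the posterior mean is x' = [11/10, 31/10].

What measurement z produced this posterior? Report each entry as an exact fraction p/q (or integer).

x̄ = F·x = [2, 6]
P̄ = F·P·Fᵀ + Q = [7 9; 9 29]
S = H·P̄·Hᵀ + R = [30]
K = P̄·Hᵀ·S⁻¹ = [-3/10; -29/30]
x' − x̄ = [-9/10, -29/10] = K·y
y = (KᵀK)⁻¹·Kᵀ·(x' − x̄) = [3]
z = y + H·x̄ = [3] + [-6] = [-3]

z = [-3]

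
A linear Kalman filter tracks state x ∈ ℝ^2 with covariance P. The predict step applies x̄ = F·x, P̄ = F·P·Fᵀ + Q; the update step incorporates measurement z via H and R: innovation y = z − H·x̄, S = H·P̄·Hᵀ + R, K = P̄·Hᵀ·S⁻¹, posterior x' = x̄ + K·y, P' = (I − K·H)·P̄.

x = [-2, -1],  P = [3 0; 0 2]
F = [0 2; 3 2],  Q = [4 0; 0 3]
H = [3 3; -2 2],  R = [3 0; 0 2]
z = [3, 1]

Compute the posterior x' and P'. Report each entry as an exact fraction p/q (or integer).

x' = [2426/9675, 2276/3225]
P' = [1972/9675 -128/3225; -128/3225 222/1075]

x̄ = F·x = [-2, -8]
P̄ = F·P·Fᵀ + Q = [12 8; 8 38]
y = z − H·x̄ = [33, 13]
S = H·P̄·Hᵀ + R = [597 156; 156 138]
K = P̄·Hᵀ·S⁻¹ = [1588/9675 -2356/9675; 538/3225 794/3225]
x' = x̄ + K·y = [2426/9675, 2276/3225]
P' = (I − K·H)·P̄ = [1972/9675 -128/3225; -128/3225 222/1075]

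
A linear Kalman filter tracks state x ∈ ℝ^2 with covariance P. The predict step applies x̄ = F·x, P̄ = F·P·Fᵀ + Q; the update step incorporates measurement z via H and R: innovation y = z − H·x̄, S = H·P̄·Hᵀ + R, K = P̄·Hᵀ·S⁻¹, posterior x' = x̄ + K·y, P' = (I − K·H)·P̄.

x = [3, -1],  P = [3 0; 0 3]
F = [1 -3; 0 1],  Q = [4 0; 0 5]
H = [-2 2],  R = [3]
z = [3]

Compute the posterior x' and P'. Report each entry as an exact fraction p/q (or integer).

x' = [-4/243, 335/243]
P' = [866/243 737/243; 737/243 788/243]

x̄ = F·x = [6, -1]
P̄ = F·P·Fᵀ + Q = [34 -9; -9 8]
y = z − H·x̄ = [17]
S = H·P̄·Hᵀ + R = [243]
K = P̄·Hᵀ·S⁻¹ = [-86/243; 34/243]
x' = x̄ + K·y = [-4/243, 335/243]
P' = (I − K·H)·P̄ = [866/243 737/243; 737/243 788/243]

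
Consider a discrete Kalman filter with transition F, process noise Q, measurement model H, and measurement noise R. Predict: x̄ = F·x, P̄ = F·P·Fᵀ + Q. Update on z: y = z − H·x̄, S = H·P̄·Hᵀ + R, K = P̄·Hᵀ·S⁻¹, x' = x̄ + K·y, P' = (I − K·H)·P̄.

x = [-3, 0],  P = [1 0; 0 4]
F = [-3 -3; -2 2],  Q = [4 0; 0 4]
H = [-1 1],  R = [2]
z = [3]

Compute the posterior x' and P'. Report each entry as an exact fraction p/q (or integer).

x' = [199/37, 306/37]
P' = [950/111 272/37; 272/37 300/37]

x̄ = F·x = [9, 6]
P̄ = F·P·Fᵀ + Q = [49 -18; -18 24]
y = z − H·x̄ = [6]
S = H·P̄·Hᵀ + R = [111]
K = P̄·Hᵀ·S⁻¹ = [-67/111; 14/37]
x' = x̄ + K·y = [199/37, 306/37]
P' = (I − K·H)·P̄ = [950/111 272/37; 272/37 300/37]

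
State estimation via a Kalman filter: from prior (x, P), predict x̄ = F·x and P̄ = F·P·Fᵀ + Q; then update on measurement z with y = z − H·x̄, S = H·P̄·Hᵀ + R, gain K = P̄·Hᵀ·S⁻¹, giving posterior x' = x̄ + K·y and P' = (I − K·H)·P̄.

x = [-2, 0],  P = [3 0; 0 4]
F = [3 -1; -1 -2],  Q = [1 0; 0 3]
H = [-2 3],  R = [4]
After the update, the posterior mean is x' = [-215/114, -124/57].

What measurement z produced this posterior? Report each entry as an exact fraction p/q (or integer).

x̄ = F·x = [-6, 2]
P̄ = F·P·Fᵀ + Q = [32 -1; -1 22]
S = H·P̄·Hᵀ + R = [342]
K = P̄·Hᵀ·S⁻¹ = [-67/342; 34/171]
x' − x̄ = [469/114, -238/57] = K·y
y = (KᵀK)⁻¹·Kᵀ·(x' − x̄) = [-21]
z = y + H·x̄ = [-21] + [18] = [-3]

z = [-3]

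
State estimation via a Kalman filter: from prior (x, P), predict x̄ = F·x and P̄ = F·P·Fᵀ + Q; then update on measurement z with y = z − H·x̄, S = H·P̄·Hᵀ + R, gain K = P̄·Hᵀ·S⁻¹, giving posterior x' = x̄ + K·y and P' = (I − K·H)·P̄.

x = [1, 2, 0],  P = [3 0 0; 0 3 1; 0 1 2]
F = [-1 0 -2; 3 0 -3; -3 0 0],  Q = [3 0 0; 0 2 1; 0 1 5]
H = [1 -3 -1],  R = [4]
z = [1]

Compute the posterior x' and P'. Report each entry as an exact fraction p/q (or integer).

x̄ = F·x = [-1, 3, -3]
P̄ = F·P·Fᵀ + Q = [14 3 9; 3 47 -26; 9 -26 32]
y = z − H·x̄ = [8]
S = H·P̄·Hᵀ + R = [281]
K = P̄·Hᵀ·S⁻¹ = [-4/281; -112/281; 55/281]
x' = x̄ + K·y = [-313/281, -53/281, -403/281]
P' = (I − K·H)·P̄ = [3918/281 395/281 2749/281; 395/281 663/281 -1146/281; 2749/281 -1146/281 5967/281]

x' = [-313/281, -53/281, -403/281]
P' = [3918/281 395/281 2749/281; 395/281 663/281 -1146/281; 2749/281 -1146/281 5967/281]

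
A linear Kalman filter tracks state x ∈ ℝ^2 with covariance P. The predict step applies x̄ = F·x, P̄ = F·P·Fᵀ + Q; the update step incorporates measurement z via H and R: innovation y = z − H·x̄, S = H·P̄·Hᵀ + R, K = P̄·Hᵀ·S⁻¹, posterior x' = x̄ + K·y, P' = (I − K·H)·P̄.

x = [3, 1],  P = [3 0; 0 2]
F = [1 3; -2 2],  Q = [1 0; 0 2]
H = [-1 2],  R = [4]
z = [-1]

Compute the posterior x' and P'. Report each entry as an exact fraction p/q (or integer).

x̄ = F·x = [6, -4]
P̄ = F·P·Fᵀ + Q = [22 6; 6 22]
y = z − H·x̄ = [13]
S = H·P̄·Hᵀ + R = [90]
K = P̄·Hᵀ·S⁻¹ = [-1/9; 19/45]
x' = x̄ + K·y = [41/9, 67/45]
P' = (I − K·H)·P̄ = [188/9 92/9; 92/9 268/45]

x' = [41/9, 67/45]
P' = [188/9 92/9; 92/9 268/45]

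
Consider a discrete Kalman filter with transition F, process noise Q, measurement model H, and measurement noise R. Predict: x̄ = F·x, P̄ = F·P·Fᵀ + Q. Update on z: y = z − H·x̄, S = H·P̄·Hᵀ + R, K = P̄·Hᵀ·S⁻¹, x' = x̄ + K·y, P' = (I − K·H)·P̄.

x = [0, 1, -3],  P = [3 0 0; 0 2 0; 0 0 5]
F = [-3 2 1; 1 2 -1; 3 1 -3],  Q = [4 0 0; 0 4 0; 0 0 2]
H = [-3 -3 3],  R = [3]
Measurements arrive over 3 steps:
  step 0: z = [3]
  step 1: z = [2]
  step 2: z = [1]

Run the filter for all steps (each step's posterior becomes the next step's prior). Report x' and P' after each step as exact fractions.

step 0: x̄ = F·x = [-1, 5, 10]
step 0: P̄ = F·P·Fᵀ + Q = [44 -6 -38; -6 20 28; -38 28 76]
step 0: y = z − H·x̄ = [-15]
step 0: S = H·P̄·Hᵀ + R = [1335]
step 0: K = P̄·Hᵀ·S⁻¹ = [-76/445; 14/445; 86/445]
step 0: x' = x̄ + K·y = [139/89, 403/89, 632/89]
step 0: P' = (I − K·H)·P̄ = [2252/445 522/445 2698/445; 522/445 8312/445 8848/445; 2698/445 8848/445 11632/445]
step 1: x̄ = F·x = [1021/89, 313/89, -1076/89]
step 1: P̄ = F·P·Fᵀ + Q = [79868/445 23564/445 -48838/445; 23564/445 10212/445 -16194/445; -48838/445 -16194/445 35638/445]
step 1: y = z − H·x̄ = [7408/89]
step 1: S = H·P̄·Hᵀ + R = [545505/89]
step 1: K = P̄·Hᵀ·S⁻¹ = [-30454/181835; -9994/181835; 20134/181835]
step 1: x' = x̄ + K·y = [-448873/181835, -192373/181835, -522492/181835]
step 1: P' = (I − K·H)·P̄ = [1373272/181835 -126112/36367 712258/181835; -126112/36367 806064/181835 33102/36367; 712258/181835 33102/36367 897902/181835]
step 2: x̄ = F·x = [439381/181835, -311127/181835, 28484/181835]
step 2: P̄ = F·P·Fᵀ + Q = [21164158/181835 715562/36367 -1522632/36367; 715562/36367 1613974/181835 -1420388/181835; -1522632/36367 -1420388/181835 4013236/181835]
step 2: y = z − H·x̄ = [96229/36367]
step 2: S = H·P̄·Hᵀ + R = [468672261/181835]
step 2: K = P̄·Hᵀ·S⁻¹ = [-32355128/156224087; -6612172/156224087; 13046784/156224087]
step 2: x' = x̄ + K·y = [1459410661/781120435, -1424009267/781120435, 294972964/781120435]
step 2: P' = (I − K·H)·P̄ = [4558757582/781120435 -2278794334/781120435 2118187608/781120435; -2278794334/781120435 3326619158/781120435 1014763964/781120435; 2118187608/781120435 1014763964/781120435 3198185492/781120435]

step 0: x' = [139/89, 403/89, 632/89], P' = [2252/445 522/445 2698/445; 522/445 8312/445 8848/445; 2698/445 8848/445 11632/445]
step 1: x' = [-448873/181835, -192373/181835, -522492/181835], P' = [1373272/181835 -126112/36367 712258/181835; -126112/36367 806064/181835 33102/36367; 712258/181835 33102/36367 897902/181835]
step 2: x' = [1459410661/781120435, -1424009267/781120435, 294972964/781120435], P' = [4558757582/781120435 -2278794334/781120435 2118187608/781120435; -2278794334/781120435 3326619158/781120435 1014763964/781120435; 2118187608/781120435 1014763964/781120435 3198185492/781120435]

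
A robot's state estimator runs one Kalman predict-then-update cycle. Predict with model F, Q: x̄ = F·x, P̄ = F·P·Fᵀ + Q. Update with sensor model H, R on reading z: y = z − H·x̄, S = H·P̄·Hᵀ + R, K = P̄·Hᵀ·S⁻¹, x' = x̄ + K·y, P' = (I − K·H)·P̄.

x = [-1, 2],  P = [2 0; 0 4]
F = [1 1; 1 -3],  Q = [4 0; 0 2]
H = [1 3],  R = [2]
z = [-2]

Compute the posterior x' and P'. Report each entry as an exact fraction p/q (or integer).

x' = [-2/13, -17/26]
P' = [340/39 -115/39; -115/39 95/78]

x̄ = F·x = [1, -7]
P̄ = F·P·Fᵀ + Q = [10 -10; -10 40]
y = z − H·x̄ = [18]
S = H·P̄·Hᵀ + R = [312]
K = P̄·Hᵀ·S⁻¹ = [-5/78; 55/156]
x' = x̄ + K·y = [-2/13, -17/26]
P' = (I − K·H)·P̄ = [340/39 -115/39; -115/39 95/78]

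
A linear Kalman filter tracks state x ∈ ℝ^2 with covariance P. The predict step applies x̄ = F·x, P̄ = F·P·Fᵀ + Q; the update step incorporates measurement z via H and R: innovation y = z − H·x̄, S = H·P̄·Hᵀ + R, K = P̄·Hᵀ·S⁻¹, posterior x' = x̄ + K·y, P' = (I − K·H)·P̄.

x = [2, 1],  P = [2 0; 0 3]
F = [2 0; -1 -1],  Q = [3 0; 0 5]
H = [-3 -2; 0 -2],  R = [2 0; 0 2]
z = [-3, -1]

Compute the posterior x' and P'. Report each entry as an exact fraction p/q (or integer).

x̄ = F·x = [4, -3]
P̄ = F·P·Fᵀ + Q = [11 -4; -4 10]
y = z − H·x̄ = [3, -7]
S = H·P̄·Hᵀ + R = [93 16; 16 42]
K = P̄·Hᵀ·S⁻¹ = [-589/1825 572/1825; -8/1825 -866/1825]
x' = x̄ + K·y = [1529/1825, 563/1825]
P' = (I − K·H)·P̄ = [774/1825 -572/1825; -572/1825 866/1825]

x' = [1529/1825, 563/1825]
P' = [774/1825 -572/1825; -572/1825 866/1825]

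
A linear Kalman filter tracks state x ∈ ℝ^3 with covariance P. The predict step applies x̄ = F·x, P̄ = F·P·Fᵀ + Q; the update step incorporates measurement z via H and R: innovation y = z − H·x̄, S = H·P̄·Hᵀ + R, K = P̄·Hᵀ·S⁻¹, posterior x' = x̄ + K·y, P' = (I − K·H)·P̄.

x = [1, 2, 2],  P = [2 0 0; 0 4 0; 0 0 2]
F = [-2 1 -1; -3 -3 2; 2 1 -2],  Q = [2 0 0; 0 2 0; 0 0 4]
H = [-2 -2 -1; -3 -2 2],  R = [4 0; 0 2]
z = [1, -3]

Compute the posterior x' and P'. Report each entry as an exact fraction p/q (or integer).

x̄ = F·x = [-2, -5, 0]
P̄ = F·P·Fᵀ + Q = [16 -4 0; -4 64 -32; 0 -32 24]
y = z − H·x̄ = [-13, -19]
S = H·P̄·Hᵀ + R = [188 328; 328 706]
K = P̄·Hᵀ·S⁻¹ = [-478/3143 44/3143; -386/3143 -622/3143; -1062/3143 992/3143]
x' = x̄ + K·y = [-908/3143, 1121/3143, -5042/3143]
P' = (I − K·H)·P̄ = [40576/3143 -46716/3143 14192/3143; -46716/3143 55224/3143 -15472/3143; 14192/3143 -15472/3143 6808/3143]

x' = [-908/3143, 1121/3143, -5042/3143]
P' = [40576/3143 -46716/3143 14192/3143; -46716/3143 55224/3143 -15472/3143; 14192/3143 -15472/3143 6808/3143]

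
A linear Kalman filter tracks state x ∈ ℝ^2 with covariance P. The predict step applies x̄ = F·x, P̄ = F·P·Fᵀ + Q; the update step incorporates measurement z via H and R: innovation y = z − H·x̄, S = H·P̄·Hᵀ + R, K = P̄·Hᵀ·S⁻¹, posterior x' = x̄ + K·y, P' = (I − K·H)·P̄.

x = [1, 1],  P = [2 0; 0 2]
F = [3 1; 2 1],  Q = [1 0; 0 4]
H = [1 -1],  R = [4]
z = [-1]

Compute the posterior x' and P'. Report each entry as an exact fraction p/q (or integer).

x̄ = F·x = [4, 3]
P̄ = F·P·Fᵀ + Q = [21 14; 14 14]
y = z − H·x̄ = [-2]
S = H·P̄·Hᵀ + R = [11]
K = P̄·Hᵀ·S⁻¹ = [7/11; 0]
x' = x̄ + K·y = [30/11, 3]
P' = (I − K·H)·P̄ = [182/11 14; 14 14]

x' = [30/11, 3]
P' = [182/11 14; 14 14]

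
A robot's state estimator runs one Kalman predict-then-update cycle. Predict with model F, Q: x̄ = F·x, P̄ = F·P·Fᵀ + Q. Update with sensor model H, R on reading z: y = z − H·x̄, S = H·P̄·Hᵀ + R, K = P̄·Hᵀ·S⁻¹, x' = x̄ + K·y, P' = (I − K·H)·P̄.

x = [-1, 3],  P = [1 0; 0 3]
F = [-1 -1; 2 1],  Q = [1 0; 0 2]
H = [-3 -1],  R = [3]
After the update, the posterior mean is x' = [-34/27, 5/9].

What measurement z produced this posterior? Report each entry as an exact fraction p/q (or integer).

z = [3]

x̄ = F·x = [-2, 1]
P̄ = F·P·Fᵀ + Q = [5 -5; -5 9]
S = H·P̄·Hᵀ + R = [27]
K = P̄·Hᵀ·S⁻¹ = [-10/27; 2/9]
x' − x̄ = [20/27, -4/9] = K·y
y = (KᵀK)⁻¹·Kᵀ·(x' − x̄) = [-2]
z = y + H·x̄ = [-2] + [5] = [3]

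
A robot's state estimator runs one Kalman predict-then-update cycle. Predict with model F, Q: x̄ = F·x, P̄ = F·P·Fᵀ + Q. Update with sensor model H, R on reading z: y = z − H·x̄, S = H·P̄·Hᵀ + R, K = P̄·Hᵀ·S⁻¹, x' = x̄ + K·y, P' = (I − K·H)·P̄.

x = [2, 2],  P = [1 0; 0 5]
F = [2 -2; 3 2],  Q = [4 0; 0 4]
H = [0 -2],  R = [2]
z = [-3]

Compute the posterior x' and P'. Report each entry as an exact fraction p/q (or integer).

x̄ = F·x = [0, 10]
P̄ = F·P·Fᵀ + Q = [28 -14; -14 33]
y = z − H·x̄ = [17]
S = H·P̄·Hᵀ + R = [134]
K = P̄·Hᵀ·S⁻¹ = [14/67; -33/67]
x' = x̄ + K·y = [238/67, 109/67]
P' = (I − K·H)·P̄ = [1484/67 -14/67; -14/67 33/67]

x' = [238/67, 109/67]
P' = [1484/67 -14/67; -14/67 33/67]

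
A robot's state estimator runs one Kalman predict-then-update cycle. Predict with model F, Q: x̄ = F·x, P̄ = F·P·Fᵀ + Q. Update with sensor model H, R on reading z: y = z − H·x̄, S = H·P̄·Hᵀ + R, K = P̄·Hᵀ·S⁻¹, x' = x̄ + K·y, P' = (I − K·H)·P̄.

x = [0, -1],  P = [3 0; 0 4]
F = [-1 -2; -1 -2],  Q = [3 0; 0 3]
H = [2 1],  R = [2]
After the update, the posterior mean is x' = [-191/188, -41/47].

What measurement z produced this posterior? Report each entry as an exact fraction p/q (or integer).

x̄ = F·x = [2, 2]
P̄ = F·P·Fᵀ + Q = [22 19; 19 22]
S = H·P̄·Hᵀ + R = [188]
K = P̄·Hᵀ·S⁻¹ = [63/188; 15/47]
x' − x̄ = [-567/188, -135/47] = K·y
y = (KᵀK)⁻¹·Kᵀ·(x' − x̄) = [-9]
z = y + H·x̄ = [-9] + [6] = [-3]

z = [-3]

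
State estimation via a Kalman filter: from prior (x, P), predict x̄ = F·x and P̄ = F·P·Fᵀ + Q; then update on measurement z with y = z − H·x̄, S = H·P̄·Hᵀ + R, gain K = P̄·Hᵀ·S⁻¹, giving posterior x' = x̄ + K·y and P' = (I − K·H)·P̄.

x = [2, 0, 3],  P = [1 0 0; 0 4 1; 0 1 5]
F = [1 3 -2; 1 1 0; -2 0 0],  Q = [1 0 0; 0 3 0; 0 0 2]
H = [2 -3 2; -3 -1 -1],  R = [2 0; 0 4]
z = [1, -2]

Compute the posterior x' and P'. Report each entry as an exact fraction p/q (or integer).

x' = [59285/46227, -4681/15409, -65554/46227]
P' = [51580/46227 -6586/15409 -80138/46227; -6586/15409 10394/15409 18964/15409; -80138/46227 18964/15409 172570/46227]

x̄ = F·x = [-4, 2, -4]
P̄ = F·P·Fᵀ + Q = [46 11 -2; 11 8 -2; -2 -2 6]
y = z − H·x̄ = [23, -16]
S = H·P̄·Hᵀ + R = [158 -173; -173 482]
K = P̄·Hᵀ·S⁻¹ = [1079/46227 -13711/46227; -3213/15409 -2400/15409; 7094/46227 2738/46227]
x' = x̄ + K·y = [59285/46227, -4681/15409, -65554/46227]
P' = (I − K·H)·P̄ = [51580/46227 -6586/15409 -80138/46227; -6586/15409 10394/15409 18964/15409; -80138/46227 18964/15409 172570/46227]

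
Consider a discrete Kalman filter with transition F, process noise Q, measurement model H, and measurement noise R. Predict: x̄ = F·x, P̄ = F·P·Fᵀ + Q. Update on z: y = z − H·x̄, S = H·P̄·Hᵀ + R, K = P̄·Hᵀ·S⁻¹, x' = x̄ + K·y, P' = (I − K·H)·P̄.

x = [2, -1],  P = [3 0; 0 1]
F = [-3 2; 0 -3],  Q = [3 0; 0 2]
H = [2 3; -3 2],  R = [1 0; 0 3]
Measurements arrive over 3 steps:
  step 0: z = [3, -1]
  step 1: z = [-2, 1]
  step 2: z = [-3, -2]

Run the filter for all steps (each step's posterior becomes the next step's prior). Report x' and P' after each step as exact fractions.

step 0: x' = [847/1319, 1495/2638], P' = [2645/14509 -2037/29018; -2037/29018 7131/58036]
step 1: x' = [-92958209/174754100, -15674672/43688525], P' = [31052901/174754100 -2964042/43688525; -2964042/43688525 5217981/43688525]
step 2: x' = [480938323/129050995930, -477390336163/516203983720], P' = [11460048717/64525497965 -8747361441/129050995930; -8747361441/129050995930 61625927091/516203983720]

step 0: x̄ = F·x = [-8, 3]
step 0: P̄ = F·P·Fᵀ + Q = [34 -6; -6 11]
step 0: y = z − H·x̄ = [10, -31]
step 0: S = H·P̄·Hᵀ + R = [164 -108; -108 425]
step 0: K = P̄·Hᵀ·S⁻¹ = [4469/29018 -3324/14509; 13245/58036 2207/14509]
step 0: x' = x̄ + K·y = [847/1319, 1495/2638]
step 0: P' = (I − K·H)·P̄ = [2645/14509 -2037/29018; -2037/29018 7131/58036]
step 1: x̄ = F·x = [-1046/1319, -4485/2638]
step 1: P̄ = F·P·Fᵀ + Q = [86685/14509 -19863/14509; -19863/14509 180251/58036]
step 1: y = z − H·x̄ = [12363/2638, 2666/1319]
step 1: S = H·P̄·Hᵀ + R = [2113831/58036 -300837/29018; -300837/29018 1242299/14509]
step 1: K = P̄·Hᵀ·S⁻¹ = [13268649/87377050 -38957013/174754100; 9725859/43688525 6442696/43688525]
step 1: x' = x̄ + K·y = [-92958209/174754100, -15674672/43688525]
step 1: P' = (I − K·H)·P̄ = [31052901/174754100 -2964042/43688525; -2964042/43688525 5217981/43688525]
step 2: x̄ = F·x = [153477251/174754100, 47024016/43688525]
step 2: P̄ = F·P·Fᵀ + Q = [1029500121/174754100 -57984264/43688525; -57984264/43688525 134338879/43688525]
step 2: y = z − H·x̄ = [-697752497/87377050, -10610743/6990164]
step 2: S = H·P̄·Hᵀ + R = [1586427389/43688525 -35863647/3495082; -35863647/3495082 588897205/6990164]
step 2: K = P̄·Hᵀ·S⁻¹ = [3919622109/25810199186 -14375835864/64525497965; 22979777949/103240796744 38036698579/258101991860]
step 2: x' = x̄ + K·y = [480938323/129050995930, -477390336163/516203983720]
step 2: P' = (I − K·H)·P̄ = [11460048717/64525497965 -8747361441/129050995930; -8747361441/129050995930 61625927091/516203983720]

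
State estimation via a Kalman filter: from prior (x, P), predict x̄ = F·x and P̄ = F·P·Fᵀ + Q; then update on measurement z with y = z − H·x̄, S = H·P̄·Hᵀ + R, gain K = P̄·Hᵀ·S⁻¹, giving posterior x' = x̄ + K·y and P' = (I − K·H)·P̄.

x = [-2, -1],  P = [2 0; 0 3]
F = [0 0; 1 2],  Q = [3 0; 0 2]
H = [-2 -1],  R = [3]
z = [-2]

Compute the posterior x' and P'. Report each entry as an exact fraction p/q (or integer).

x̄ = F·x = [0, -4]
P̄ = F·P·Fᵀ + Q = [3 0; 0 16]
y = z − H·x̄ = [-6]
S = H·P̄·Hᵀ + R = [31]
K = P̄·Hᵀ·S⁻¹ = [-6/31; -16/31]
x' = x̄ + K·y = [36/31, -28/31]
P' = (I − K·H)·P̄ = [57/31 -96/31; -96/31 240/31]

x' = [36/31, -28/31]
P' = [57/31 -96/31; -96/31 240/31]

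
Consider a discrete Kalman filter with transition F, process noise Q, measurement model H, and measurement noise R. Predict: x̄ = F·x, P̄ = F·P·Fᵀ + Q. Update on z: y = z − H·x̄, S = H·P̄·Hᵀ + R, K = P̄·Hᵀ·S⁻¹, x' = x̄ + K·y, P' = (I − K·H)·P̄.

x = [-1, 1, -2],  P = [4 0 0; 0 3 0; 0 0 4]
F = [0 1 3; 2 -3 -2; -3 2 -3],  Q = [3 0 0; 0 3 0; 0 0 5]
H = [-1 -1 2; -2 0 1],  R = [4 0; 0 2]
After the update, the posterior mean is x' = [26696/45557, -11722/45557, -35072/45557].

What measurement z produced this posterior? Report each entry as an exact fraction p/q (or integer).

x̄ = F·x = [-5, -1, 11]
P̄ = F·P·Fᵀ + Q = [42 -33 -30; -33 62 -18; -30 -18 89]
S = H·P̄·Hᵀ + R = [590 364; 364 379]
K = P̄·Hᵀ·S⁻¹ = [15345/91114 -21072/45557; -42107/91114 25990/45557; 15709/45557 2823/45557]
x' − x̄ = [254481/45557, 33835/45557, -536199/45557] = K·y
y = (KᵀK)⁻¹·Kᵀ·(x' − x̄) = [-30, -23]
z = y + H·x̄ = [-30, -23] + [28, 21] = [-2, -2]

z = [-2, -2]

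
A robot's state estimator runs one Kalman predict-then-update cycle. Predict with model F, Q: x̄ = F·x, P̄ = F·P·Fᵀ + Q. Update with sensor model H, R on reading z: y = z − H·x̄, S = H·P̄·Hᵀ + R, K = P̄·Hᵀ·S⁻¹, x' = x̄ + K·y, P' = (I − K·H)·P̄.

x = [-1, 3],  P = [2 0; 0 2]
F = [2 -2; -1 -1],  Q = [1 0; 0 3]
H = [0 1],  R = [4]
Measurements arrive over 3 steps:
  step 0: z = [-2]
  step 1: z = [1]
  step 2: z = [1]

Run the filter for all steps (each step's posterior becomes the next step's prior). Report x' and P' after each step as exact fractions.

step 0: x̄ = F·x = [-8, -2]
step 0: P̄ = F·P·Fᵀ + Q = [17 0; 0 7]
step 0: y = z − H·x̄ = [0]
step 0: S = H·P̄·Hᵀ + R = [11]
step 0: K = P̄·Hᵀ·S⁻¹ = [0; 7/11]
step 0: x' = x̄ + K·y = [-8, -2]
step 0: P' = (I − K·H)·P̄ = [17 0; 0 28/11]
step 1: x̄ = F·x = [-12, 10]
step 1: P̄ = F·P·Fᵀ + Q = [871/11 -318/11; -318/11 248/11]
step 1: y = z − H·x̄ = [-9]
step 1: S = H·P̄·Hᵀ + R = [292/11]
step 1: K = P̄·Hᵀ·S⁻¹ = [-159/146; 62/73]
step 1: x' = x̄ + K·y = [-321/146, 172/73]
step 1: P' = (I − K·H)·P̄ = [3482/73 -318/73; -318/73 248/73]
step 2: x̄ = F·x = [-665/73, -23/146]
step 2: P̄ = F·P·Fᵀ + Q = [17537/73 -6468/73; -6468/73 3313/73]
step 2: y = z − H·x̄ = [169/146]
step 2: S = H·P̄·Hᵀ + R = [3605/73]
step 2: K = P̄·Hᵀ·S⁻¹ = [-924/515; 3313/3605]
step 2: x' = x̄ + K·y = [-5761/515, 3267/3605]
step 2: P' = (I − K·H)·P̄ = [41851/515 -3696/515; -3696/515 13252/3605]

step 0: x' = [-8, -2], P' = [17 0; 0 28/11]
step 1: x' = [-321/146, 172/73], P' = [3482/73 -318/73; -318/73 248/73]
step 2: x' = [-5761/515, 3267/3605], P' = [41851/515 -3696/515; -3696/515 13252/3605]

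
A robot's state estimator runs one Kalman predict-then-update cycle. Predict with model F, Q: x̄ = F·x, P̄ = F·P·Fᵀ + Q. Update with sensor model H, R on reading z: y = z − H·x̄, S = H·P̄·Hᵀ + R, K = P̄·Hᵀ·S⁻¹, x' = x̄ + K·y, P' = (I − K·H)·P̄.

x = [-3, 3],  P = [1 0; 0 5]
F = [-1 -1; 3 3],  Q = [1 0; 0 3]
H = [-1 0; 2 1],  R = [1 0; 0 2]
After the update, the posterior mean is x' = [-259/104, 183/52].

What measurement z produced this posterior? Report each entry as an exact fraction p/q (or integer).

z = [3, -2]

x̄ = F·x = [0, 0]
P̄ = F·P·Fᵀ + Q = [7 -18; -18 57]
S = H·P̄·Hᵀ + R = [8 4; 4 15]
K = P̄·Hᵀ·S⁻¹ = [-89/104 -1/26; 93/52 12/13]
x' − x̄ = [-259/104, 183/52] = K·y
y = (KᵀK)⁻¹·Kᵀ·(x' − x̄) = [3, -2]
z = y + H·x̄ = [3, -2] + [0, 0] = [3, -2]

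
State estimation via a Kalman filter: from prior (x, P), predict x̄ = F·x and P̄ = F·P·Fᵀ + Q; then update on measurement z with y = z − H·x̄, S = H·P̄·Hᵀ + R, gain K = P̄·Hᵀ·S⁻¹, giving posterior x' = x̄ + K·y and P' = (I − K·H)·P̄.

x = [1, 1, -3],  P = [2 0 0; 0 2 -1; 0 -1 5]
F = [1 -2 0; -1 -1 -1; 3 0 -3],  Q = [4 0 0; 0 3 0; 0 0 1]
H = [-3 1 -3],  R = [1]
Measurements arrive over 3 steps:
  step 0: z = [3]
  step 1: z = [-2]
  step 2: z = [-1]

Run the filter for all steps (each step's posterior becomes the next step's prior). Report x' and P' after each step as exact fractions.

step 0: x̄ = F·x = [-1, 1, 12]
step 0: P̄ = F·P·Fᵀ + Q = [14 0 0; 0 10 6; 0 6 64]
step 0: y = z − H·x̄ = [35]
step 0: S = H·P̄·Hᵀ + R = [677]
step 0: K = P̄·Hᵀ·S⁻¹ = [-42/677; -8/677; -186/677]
step 0: x' = x̄ + K·y = [-2147/677, 397/677, 1614/677]
step 0: P' = (I − K·H)·P̄ = [7714/677 -336/677 -7812/677; -336/677 6706/677 2574/677; -7812/677 2574/677 8732/677]
step 1: x̄ = F·x = [-2941/677, 136/677, -11283/677]
step 1: P̄ = F·P·Fᵀ + Q = [38590/677 18322/677 64038/677; 18322/677 14035/677 11784/677; 64038/677 11784/677 289307/677]
step 1: y = z − H·x̄ = [-44162/677]
step 1: S = H·P̄·Hᵀ + R = [3937833/677]
step 1: K = P̄·Hᵀ·S⁻¹ = [-289562/3937833; -76283/3937833; -349417/1312611]
step 1: x' = x̄ + K·y = [1782083/3937833, 5767142/3937833, 916933/1312611]
step 1: P' = (I − K·H)·P̄ = [100612738/3937833 73944340/3937833 -25289368/1312611; 73944340/3937833 73040458/3937833 -16524031/1312611; -25289368/1312611 -16524031/1312611 6632610/437537]
step 2: x̄ = F·x = [-9752201/3937833, -10300024/3937833, -968716/1312611]
step 2: P̄ = F·P·Fᵀ + Q = [112748542/3937833 96136436/3937833 -70552024/1312611; 96136436/3937833 142168471/3937833 -164435681/1312611; -70552024/1312611 -164435681/1312611 312479973/437537]
step 2: y = z − H·x̄ = [-31612856/3937833]
step 2: S = H·P̄·Hᵀ + R = [25044935341/3937833]
step 2: K = P̄·Hᵀ·S⁻¹ = [392859026/25044935341; 1333680292/25044935341; -8295298098/25044935341]
step 2: x' = x̄ + K·y = [-65178650109/25044935341, -76215745592/25044935341, 48111175740/25044935341]
step 2: P' = (I − K·H)·P̄ = [677896124562/25044935341 478380490748/25044935341 -518566913988/25044935341; 478380490748/25044935341 452507011459/25044935341 -327989380359/25044935341; -518566913988/25044935341 -327989380359/25044935341 412002219901/25044935341]

step 0: x' = [-2147/677, 397/677, 1614/677], P' = [7714/677 -336/677 -7812/677; -336/677 6706/677 2574/677; -7812/677 2574/677 8732/677]
step 1: x' = [1782083/3937833, 5767142/3937833, 916933/1312611], P' = [100612738/3937833 73944340/3937833 -25289368/1312611; 73944340/3937833 73040458/3937833 -16524031/1312611; -25289368/1312611 -16524031/1312611 6632610/437537]
step 2: x' = [-65178650109/25044935341, -76215745592/25044935341, 48111175740/25044935341], P' = [677896124562/25044935341 478380490748/25044935341 -518566913988/25044935341; 478380490748/25044935341 452507011459/25044935341 -327989380359/25044935341; -518566913988/25044935341 -327989380359/25044935341 412002219901/25044935341]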